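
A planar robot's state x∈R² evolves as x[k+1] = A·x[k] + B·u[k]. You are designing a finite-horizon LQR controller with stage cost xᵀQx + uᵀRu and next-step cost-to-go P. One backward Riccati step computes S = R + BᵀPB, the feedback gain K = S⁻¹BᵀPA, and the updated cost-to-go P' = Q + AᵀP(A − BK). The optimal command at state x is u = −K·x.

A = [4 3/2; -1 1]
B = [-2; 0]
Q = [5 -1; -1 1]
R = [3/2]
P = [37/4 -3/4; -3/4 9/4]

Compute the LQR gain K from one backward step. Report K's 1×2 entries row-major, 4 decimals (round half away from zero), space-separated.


BᵀP = [-18.5000 1.5000]
S = R + BᵀPB = [3/2] + [37.0000] = [38.5000]
BᵀPA = [-75.5000 -26.2500]
K = S⁻¹·BᵀPA = [-1.9610 -0.6818]
A−BK = [0.0779 0.1364; -1.0000 1.0000]
AᵀP(A−BK) = [8.1916 -0.1023; -0.1023 2.9148]
P' = Q + AᵀP(A−BK) = [13.1916 -1.1023; -1.1023 3.9148]
tr(P') = 17.1063

-1.9610 -0.6818


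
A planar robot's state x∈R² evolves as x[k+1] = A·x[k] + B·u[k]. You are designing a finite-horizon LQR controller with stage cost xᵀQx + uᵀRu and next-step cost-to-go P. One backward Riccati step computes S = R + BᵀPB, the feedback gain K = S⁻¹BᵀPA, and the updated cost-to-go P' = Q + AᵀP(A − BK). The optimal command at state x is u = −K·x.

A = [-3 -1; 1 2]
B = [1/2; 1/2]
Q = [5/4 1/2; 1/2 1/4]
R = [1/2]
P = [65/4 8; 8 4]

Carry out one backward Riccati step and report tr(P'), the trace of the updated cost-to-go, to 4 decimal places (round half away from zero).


BᵀP = [12.1250 6.0000]
S = R + BᵀPB = [1/2] + [9.0625] = [9.5625]
BᵀPA = [-30.3750 -0.1250]
K = S⁻¹·BᵀPA = [-3.1765 -0.0131]
A−BK = [-1.4118 -0.9935; 2.5882 2.0065]
AᵀP(A−BK) = [5.7647 0.3529; 0.3529 0.2484]
P' = Q + AᵀP(A−BK) = [7.0147 0.8529; 0.8529 0.4984]
tr(P') = 7.5131

7.5131


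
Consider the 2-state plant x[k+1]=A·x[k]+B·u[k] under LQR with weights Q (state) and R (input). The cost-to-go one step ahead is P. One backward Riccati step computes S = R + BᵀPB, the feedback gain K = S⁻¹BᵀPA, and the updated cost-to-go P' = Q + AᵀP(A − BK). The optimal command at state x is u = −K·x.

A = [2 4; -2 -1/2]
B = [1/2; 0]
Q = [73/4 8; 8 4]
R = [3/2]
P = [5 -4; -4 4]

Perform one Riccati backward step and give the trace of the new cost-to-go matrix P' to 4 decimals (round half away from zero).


113.7955

BᵀP = [2.5000 -2.0000]
S = R + BᵀPB = [3/2] + [1.2500] = [2.7500]
BᵀPA = [9.0000 11.0000]
K = S⁻¹·BᵀPA = [3.2727 4.0000]
A−BK = [0.3636 2.0000; -2.0000 -0.5000]
AᵀP(A−BK) = [38.5455 44.0000; 44.0000 53.0000]
P' = Q + AᵀP(A−BK) = [56.7955 52.0000; 52.0000 57.0000]
tr(P') = 113.7955


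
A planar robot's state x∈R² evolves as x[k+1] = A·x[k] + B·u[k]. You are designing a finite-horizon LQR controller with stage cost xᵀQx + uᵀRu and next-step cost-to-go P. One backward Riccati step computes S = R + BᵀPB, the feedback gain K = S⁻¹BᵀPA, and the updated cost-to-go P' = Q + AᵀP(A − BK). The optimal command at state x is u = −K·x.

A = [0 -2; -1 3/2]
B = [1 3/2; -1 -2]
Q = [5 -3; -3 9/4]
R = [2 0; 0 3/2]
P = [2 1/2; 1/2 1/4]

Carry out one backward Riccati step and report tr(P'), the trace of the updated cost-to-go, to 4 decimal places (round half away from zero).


9.3192

BᵀP = [1.5000 0.2500; 2.0000 0.2500]
S = R + BᵀPB = [2 0; 0 3/2] + [1.2500 1.7500; 1.7500 2.5000] = [3.2500 1.7500; 1.7500 4.0000]
BᵀPA = [-0.2500 -2.6250; -0.2500 -3.6250]
K = S⁻¹·BᵀPA = [-0.0566 -0.4182; -0.0377 -0.7233]
A−BK = [0.1132 -0.4969; -1.1321 -0.3648]
AᵀP(A−BK) = [0.2264 0.3396; 0.3396 1.8428]
P' = Q + AᵀP(A−BK) = [5.2264 -2.6604; -2.6604 4.0928]
tr(P') = 9.3192


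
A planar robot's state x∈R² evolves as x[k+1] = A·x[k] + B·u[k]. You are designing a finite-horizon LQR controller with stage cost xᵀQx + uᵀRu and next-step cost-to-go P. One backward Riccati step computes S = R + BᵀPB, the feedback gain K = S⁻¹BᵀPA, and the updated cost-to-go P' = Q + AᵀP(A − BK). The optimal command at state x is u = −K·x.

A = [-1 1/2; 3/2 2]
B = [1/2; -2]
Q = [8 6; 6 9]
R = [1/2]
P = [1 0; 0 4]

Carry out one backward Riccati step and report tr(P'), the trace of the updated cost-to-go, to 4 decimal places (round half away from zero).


BᵀP = [0.5000 -8.0000]
S = R + BᵀPB = [1/2] + [16.2500] = [16.7500]
BᵀPA = [-12.5000 -15.7500]
K = S⁻¹·BᵀPA = [-0.7463 -0.9403]
A−BK = [-0.6269 0.9701; 0.0075 0.1194]
AᵀP(A−BK) = [0.6716 -0.2537; -0.2537 1.4403]
P' = Q + AᵀP(A−BK) = [8.6716 5.7463; 5.7463 10.4403]
tr(P') = 19.1119

19.1119


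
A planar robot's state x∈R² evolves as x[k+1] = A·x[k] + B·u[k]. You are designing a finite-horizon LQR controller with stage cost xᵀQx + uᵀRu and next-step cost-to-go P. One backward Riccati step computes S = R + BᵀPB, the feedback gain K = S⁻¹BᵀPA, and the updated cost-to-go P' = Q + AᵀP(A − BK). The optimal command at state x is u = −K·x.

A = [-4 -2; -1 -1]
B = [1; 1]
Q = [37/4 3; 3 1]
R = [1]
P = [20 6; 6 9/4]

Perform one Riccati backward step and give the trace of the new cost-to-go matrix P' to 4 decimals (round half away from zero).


26.3209

BᵀP = [26.0000 8.2500]
S = R + BᵀPB = [1] + [34.2500] = [35.2500]
BᵀPA = [-112.2500 -60.2500]
K = S⁻¹·BᵀPA = [-3.1844 -1.7092]
A−BK = [-0.8156 -0.2908; 2.1844 0.7092]
AᵀP(A−BK) = [12.8014 6.3901; 6.3901 3.2695]
P' = Q + AᵀP(A−BK) = [22.0514 9.3901; 9.3901 4.2695]
tr(P') = 26.3209


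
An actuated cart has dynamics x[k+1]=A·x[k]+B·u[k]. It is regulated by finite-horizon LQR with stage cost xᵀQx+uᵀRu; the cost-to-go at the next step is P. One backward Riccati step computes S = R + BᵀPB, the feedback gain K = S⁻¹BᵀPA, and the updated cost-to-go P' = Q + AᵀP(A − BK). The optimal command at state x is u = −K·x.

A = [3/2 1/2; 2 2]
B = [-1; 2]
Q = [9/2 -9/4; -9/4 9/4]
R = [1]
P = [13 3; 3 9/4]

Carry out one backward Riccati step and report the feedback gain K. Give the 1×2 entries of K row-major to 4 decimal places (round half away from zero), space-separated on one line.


-0.6818 -0.0455

BᵀP = [-7.0000 1.5000]
S = R + BᵀPB = [1] + [10.0000] = [11.0000]
BᵀPA = [-7.5000 -0.5000]
K = S⁻¹·BᵀPA = [-0.6818 -0.0455]
A−BK = [0.8182 0.4545; 3.3636 2.0909]
AᵀP(A−BK) = [51.1364 30.4091; 30.4091 18.2273]
P' = Q + AᵀP(A−BK) = [55.6364 28.1591; 28.1591 20.4773]
tr(P') = 76.1136


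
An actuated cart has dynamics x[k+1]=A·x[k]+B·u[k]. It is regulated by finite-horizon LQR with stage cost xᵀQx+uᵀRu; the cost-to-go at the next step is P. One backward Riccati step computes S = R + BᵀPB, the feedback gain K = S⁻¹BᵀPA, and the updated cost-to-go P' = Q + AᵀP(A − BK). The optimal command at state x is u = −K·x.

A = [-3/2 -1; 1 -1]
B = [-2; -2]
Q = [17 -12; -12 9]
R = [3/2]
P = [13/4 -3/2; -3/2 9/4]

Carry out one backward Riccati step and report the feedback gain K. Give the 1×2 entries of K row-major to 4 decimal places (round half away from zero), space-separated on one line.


BᵀP = [-3.5000 -1.5000]
S = R + BᵀPB = [3/2] + [10.0000] = [11.5000]
BᵀPA = [3.7500 5.0000]
K = S⁻¹·BᵀPA = [0.3261 0.4348]
A−BK = [-0.8478 -0.1304; 1.6522 -0.1304]
AᵀP(A−BK) = [12.8397 0.2446; 0.2446 0.3261]
P' = Q + AᵀP(A−BK) = [29.8397 -11.7554; -11.7554 9.3261]
tr(P') = 39.1658

0.3261 0.4348


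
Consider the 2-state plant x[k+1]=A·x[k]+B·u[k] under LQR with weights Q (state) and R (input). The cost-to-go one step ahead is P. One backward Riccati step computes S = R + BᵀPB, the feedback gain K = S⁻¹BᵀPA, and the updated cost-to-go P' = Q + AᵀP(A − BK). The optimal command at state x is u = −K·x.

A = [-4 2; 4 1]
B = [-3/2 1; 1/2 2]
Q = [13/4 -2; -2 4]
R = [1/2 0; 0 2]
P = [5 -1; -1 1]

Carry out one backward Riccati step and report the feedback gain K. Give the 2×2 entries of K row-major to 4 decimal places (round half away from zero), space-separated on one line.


3.1592 -0.8917 0.6624 0.4904

BᵀP = [-8.0000 2.0000; 3.0000 1.0000]
S = R + BᵀPB = [1/2 0; 0 2] + [13.0000 -4.0000; -4.0000 5.0000] = [13.5000 -4.0000; -4.0000 7.0000]
BᵀPA = [40.0000 -14.0000; -8.0000 7.0000]
K = S⁻¹·BᵀPA = [3.1592 -0.8917; 0.6624 0.4904]
A−BK = [0.0764 0.1720; 1.0955 0.4650]
AᵀP(A−BK) = [6.9299 -0.4076; -0.4076 1.0828]
P' = Q + AᵀP(A−BK) = [10.1799 -2.4076; -2.4076 5.0828]
tr(P') = 15.2627


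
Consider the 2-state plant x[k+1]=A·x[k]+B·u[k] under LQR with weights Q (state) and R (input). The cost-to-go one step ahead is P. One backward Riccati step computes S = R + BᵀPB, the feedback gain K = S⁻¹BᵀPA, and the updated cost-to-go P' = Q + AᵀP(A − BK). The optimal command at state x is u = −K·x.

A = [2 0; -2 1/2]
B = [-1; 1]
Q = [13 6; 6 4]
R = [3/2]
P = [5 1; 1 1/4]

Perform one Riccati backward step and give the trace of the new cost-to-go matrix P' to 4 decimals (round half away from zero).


21.1382

BᵀP = [-4.0000 -0.7500]
S = R + BᵀPB = [3/2] + [3.2500] = [4.7500]
BᵀPA = [-6.5000 -0.3750]
K = S⁻¹·BᵀPA = [-1.3684 -0.0789]
A−BK = [0.6316 -0.0789; -0.6316 0.5789]
AᵀP(A−BK) = [4.1053 0.2368; 0.2368 0.0329]
P' = Q + AᵀP(A−BK) = [17.1053 6.2368; 6.2368 4.0329]
tr(P') = 21.1382


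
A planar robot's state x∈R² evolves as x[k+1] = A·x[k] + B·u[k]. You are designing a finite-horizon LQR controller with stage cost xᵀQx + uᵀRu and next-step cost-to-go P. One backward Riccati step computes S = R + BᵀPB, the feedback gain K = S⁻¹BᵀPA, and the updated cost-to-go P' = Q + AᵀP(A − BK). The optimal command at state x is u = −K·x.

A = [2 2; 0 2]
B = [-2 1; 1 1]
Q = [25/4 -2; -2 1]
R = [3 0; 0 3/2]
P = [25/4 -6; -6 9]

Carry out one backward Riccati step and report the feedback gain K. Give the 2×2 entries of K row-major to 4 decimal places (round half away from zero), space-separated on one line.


BᵀP = [-18.5000 21.0000; 0.2500 3.0000]
S = R + BᵀPB = [3 0; 0 3/2] + [58.0000 2.5000; 2.5000 3.2500] = [61.0000 2.5000; 2.5000 4.7500]
BᵀPA = [-37.0000 5.0000; 0.5000 6.5000]
K = S⁻¹·BᵀPA = [-0.6243 0.0265; 0.4339 1.3545]
A−BK = [0.3175 0.6984; 0.1905 0.6190]
AᵀP(A−BK) = [1.6825 1.3016; 1.3016 4.0635]
P' = Q + AᵀP(A−BK) = [7.9325 -0.6984; -0.6984 5.0635]
tr(P') = 12.9960

-0.6243 0.0265 0.4339 1.3545


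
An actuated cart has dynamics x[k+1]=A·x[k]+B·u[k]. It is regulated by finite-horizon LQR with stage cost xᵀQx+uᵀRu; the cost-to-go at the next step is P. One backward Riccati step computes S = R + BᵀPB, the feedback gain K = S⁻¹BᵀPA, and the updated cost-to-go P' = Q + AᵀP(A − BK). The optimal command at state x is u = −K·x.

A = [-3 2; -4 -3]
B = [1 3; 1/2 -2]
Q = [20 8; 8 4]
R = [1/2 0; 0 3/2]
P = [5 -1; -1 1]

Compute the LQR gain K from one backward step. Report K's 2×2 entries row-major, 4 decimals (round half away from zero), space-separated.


BᵀP = [4.5000 -0.5000; 17.0000 -5.0000]
S = R + BᵀPB = [1/2 0; 0 3/2] + [4.2500 14.5000; 14.5000 61.0000] = [4.7500 14.5000; 14.5000 62.5000]
BᵀPA = [-11.5000 10.5000; -31.0000 49.0000]
K = S⁻¹·BᵀPA = [-3.1082 -0.6263; 0.2251 0.9293]
A−BK = [-0.5671 -0.1616; -1.9957 -0.8283]
AᵀP(A−BK) = [8.2338 2.6061; 2.6061 2.0404]
P' = Q + AᵀP(A−BK) = [28.2338 10.6061; 10.6061 6.0404]
tr(P') = 34.2742

-3.1082 -0.6263 0.2251 0.9293


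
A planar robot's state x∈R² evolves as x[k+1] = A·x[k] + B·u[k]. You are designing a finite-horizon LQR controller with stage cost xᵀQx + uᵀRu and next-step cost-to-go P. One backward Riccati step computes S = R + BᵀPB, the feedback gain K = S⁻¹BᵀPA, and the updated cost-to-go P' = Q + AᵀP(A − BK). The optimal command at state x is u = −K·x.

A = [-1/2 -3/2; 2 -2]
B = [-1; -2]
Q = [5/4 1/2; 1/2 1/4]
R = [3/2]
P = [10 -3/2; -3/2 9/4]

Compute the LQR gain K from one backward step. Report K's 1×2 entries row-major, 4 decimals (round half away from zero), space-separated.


-0.1724 1.1379

BᵀP = [-7.0000 -3.0000]
S = R + BᵀPB = [3/2] + [13.0000] = [14.5000]
BᵀPA = [-2.5000 16.5000]
K = S⁻¹·BᵀPA = [-0.1724 1.1379]
A−BK = [-0.6724 -0.3621; 1.6552 0.2759]
AᵀP(A−BK) = [14.0690 4.3448; 4.3448 3.7241]
P' = Q + AᵀP(A−BK) = [15.3190 4.8448; 4.8448 3.9741]
tr(P') = 19.2931


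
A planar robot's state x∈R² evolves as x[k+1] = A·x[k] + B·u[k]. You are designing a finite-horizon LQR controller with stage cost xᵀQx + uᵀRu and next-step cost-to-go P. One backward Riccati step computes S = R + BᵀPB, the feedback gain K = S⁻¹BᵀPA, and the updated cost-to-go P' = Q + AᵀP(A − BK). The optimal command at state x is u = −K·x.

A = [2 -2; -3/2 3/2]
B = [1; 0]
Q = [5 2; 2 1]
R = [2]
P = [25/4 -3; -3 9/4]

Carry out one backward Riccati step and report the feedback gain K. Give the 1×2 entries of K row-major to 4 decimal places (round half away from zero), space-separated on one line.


2.0606 -2.0606

BᵀP = [6.2500 -3.0000]
S = R + BᵀPB = [2] + [6.2500] = [8.2500]
BᵀPA = [17.0000 -17.0000]
K = S⁻¹·BᵀPA = [2.0606 -2.0606]
A−BK = [-0.0606 0.0606; -1.5000 1.5000]
AᵀP(A−BK) = [13.0322 -13.0322; -13.0322 13.0322]
P' = Q + AᵀP(A−BK) = [18.0322 -11.0322; -11.0322 14.0322]
tr(P') = 32.0644


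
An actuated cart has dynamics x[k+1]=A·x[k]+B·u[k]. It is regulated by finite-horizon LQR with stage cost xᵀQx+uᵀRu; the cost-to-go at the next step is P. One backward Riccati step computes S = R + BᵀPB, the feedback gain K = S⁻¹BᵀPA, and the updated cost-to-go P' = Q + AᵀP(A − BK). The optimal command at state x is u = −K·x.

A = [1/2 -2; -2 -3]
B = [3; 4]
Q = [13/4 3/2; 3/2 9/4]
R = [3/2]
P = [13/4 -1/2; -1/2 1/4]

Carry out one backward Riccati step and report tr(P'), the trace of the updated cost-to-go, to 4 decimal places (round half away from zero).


BᵀP = [7.7500 -0.5000]
S = R + BᵀPB = [3/2] + [21.2500] = [22.7500]
BᵀPA = [4.8750 -14.0000]
K = S⁻¹·BᵀPA = [0.2143 -0.6154]
A−BK = [-0.1429 -0.1538; -2.8571 -0.5385]
AᵀP(A−BK) = [1.7679 0.0000; 0.0000 0.6346]
P' = Q + AᵀP(A−BK) = [5.0179 1.5000; 1.5000 2.8846]
tr(P') = 7.9025

7.9025


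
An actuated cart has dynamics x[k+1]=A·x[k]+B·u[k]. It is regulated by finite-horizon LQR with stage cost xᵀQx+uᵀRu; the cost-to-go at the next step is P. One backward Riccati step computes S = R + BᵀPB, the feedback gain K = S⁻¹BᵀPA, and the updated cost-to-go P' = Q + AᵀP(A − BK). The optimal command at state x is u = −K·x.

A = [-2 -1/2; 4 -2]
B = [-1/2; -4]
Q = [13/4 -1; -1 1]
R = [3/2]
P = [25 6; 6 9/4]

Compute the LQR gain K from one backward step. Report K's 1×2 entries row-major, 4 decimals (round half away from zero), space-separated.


0.3690 0.6236

BᵀP = [-36.5000 -12.0000]
S = R + BᵀPB = [3/2] + [66.2500] = [67.7500]
BᵀPA = [25.0000 42.2500]
K = S⁻¹·BᵀPA = [0.3690 0.6236]
A−BK = [-1.8155 -0.1882; 5.4760 0.4945]
AᵀP(A−BK) = [30.7749 3.4096; 3.4096 0.9022]
P' = Q + AᵀP(A−BK) = [34.0249 2.4096; 2.4096 1.9022]
tr(P') = 35.9271


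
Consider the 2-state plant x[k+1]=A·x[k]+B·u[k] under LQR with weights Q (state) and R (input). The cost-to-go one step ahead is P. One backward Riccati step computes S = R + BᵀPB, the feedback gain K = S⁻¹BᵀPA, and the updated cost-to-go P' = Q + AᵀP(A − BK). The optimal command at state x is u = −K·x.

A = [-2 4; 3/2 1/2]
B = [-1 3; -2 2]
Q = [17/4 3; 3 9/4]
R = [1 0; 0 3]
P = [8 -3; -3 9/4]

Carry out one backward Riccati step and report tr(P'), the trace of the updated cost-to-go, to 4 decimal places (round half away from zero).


25.2482

BᵀP = [-2.0000 -1.5000; 18.0000 -4.5000]
S = R + BᵀPB = [1 0; 0 3] + [5.0000 -9.0000; -9.0000 45.0000] = [6.0000 -9.0000; -9.0000 48.0000]
BᵀPA = [1.7500 -8.7500; -42.7500 69.7500]
K = S⁻¹·BᵀPA = [-1.4529 1.0036; -1.1630 1.6413]
A−BK = [0.0362 0.0797; 0.9203 -0.7754]
AᵀP(A−BK) = [7.8850 -8.9031; -8.9031 10.8632]
P' = Q + AᵀP(A−BK) = [12.1350 -5.9031; -5.9031 13.1132]
tr(P') = 25.2482


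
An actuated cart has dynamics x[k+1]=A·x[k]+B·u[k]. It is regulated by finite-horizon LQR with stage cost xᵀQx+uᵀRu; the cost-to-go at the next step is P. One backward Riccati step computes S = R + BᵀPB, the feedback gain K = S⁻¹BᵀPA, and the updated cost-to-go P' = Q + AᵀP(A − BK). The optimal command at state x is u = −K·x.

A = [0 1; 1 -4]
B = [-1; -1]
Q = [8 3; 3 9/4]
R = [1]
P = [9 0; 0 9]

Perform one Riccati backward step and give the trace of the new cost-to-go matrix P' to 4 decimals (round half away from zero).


129.6184

BᵀP = [-9.0000 -9.0000]
S = R + BᵀPB = [1] + [18.0000] = [19.0000]
BᵀPA = [-9.0000 27.0000]
K = S⁻¹·BᵀPA = [-0.4737 1.4211]
A−BK = [-0.4737 2.4211; 0.5263 -2.5789]
AᵀP(A−BK) = [4.7368 -23.2105; -23.2105 114.6316]
P' = Q + AᵀP(A−BK) = [12.7368 -20.2105; -20.2105 116.8816]
tr(P') = 129.6184


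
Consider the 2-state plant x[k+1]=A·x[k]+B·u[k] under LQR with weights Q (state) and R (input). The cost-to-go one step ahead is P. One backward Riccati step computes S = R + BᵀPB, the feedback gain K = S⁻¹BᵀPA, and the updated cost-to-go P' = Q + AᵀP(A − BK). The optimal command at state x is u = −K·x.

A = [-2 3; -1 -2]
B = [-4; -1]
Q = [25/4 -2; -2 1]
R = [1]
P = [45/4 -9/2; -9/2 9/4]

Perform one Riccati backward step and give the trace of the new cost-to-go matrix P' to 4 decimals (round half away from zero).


BᵀP = [-40.5000 15.7500]
S = R + BᵀPB = [1] + [146.2500] = [147.2500]
BᵀPA = [65.2500 -153.0000]
K = S⁻¹·BᵀPA = [0.4431 -1.0390]
A−BK = [-0.2275 -1.1562; -0.5569 -3.0390]
AᵀP(A−BK) = [0.3362 0.2980; 0.2980 5.2755]
P' = Q + AᵀP(A−BK) = [6.5862 -1.7020; -1.7020 6.2755]
tr(P') = 12.8616

12.8616


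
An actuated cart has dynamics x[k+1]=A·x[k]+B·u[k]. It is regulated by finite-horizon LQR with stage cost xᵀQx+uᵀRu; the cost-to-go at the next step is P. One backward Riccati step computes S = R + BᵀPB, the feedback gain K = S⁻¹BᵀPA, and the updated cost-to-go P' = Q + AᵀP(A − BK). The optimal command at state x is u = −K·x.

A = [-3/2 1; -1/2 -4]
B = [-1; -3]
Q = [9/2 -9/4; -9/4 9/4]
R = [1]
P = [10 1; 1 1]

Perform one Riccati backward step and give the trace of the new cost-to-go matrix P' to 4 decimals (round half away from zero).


BᵀP = [-13.0000 -4.0000]
S = R + BᵀPB = [1] + [25.0000] = [26.0000]
BᵀPA = [21.5000 3.0000]
K = S⁻¹·BᵀPA = [0.8269 0.1154]
A−BK = [-0.6731 1.1154; 1.9808 -3.6538]
AᵀP(A−BK) = [6.4712 -9.9808; -9.9808 17.6538]
P' = Q + AᵀP(A−BK) = [10.9712 -12.2308; -12.2308 19.9038]
tr(P') = 30.8750

30.8750


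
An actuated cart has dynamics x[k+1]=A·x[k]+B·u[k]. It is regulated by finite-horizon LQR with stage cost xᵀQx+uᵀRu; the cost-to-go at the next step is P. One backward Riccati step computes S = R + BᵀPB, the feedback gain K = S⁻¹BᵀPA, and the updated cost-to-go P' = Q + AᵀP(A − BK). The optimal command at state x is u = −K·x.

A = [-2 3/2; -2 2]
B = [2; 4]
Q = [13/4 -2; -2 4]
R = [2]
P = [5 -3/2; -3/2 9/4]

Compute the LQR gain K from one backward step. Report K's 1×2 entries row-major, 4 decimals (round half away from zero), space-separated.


-0.5882 0.5294

BᵀP = [4.0000 6.0000]
S = R + BᵀPB = [2] + [32.0000] = [34.0000]
BᵀPA = [-20.0000 18.0000]
K = S⁻¹·BᵀPA = [-0.5882 0.5294]
A−BK = [-0.8235 0.4412; 0.3529 -0.1176]
AᵀP(A−BK) = [5.2353 -2.9118; -2.9118 1.7206]
P' = Q + AᵀP(A−BK) = [8.4853 -4.9118; -4.9118 5.7206]
tr(P') = 14.2059


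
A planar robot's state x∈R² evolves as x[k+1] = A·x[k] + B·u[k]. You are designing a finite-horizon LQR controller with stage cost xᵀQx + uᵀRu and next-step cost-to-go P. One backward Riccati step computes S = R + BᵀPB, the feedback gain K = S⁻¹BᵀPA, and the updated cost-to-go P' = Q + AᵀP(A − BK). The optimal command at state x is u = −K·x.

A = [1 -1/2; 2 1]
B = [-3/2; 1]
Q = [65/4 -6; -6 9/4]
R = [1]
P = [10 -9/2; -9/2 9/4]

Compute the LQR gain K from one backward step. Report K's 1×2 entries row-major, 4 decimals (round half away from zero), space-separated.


-0.0382 0.4777

BᵀP = [-19.5000 9.0000]
S = R + BᵀPB = [1] + [38.2500] = [39.2500]
BᵀPA = [-1.5000 18.7500]
K = S⁻¹·BᵀPA = [-0.0382 0.4777]
A−BK = [0.9427 0.2166; 2.0382 0.5223]
AᵀP(A−BK) = [0.9427 0.2166; 0.2166 0.2930]
P' = Q + AᵀP(A−BK) = [17.1927 -5.7834; -5.7834 2.5430]
tr(P') = 19.7357


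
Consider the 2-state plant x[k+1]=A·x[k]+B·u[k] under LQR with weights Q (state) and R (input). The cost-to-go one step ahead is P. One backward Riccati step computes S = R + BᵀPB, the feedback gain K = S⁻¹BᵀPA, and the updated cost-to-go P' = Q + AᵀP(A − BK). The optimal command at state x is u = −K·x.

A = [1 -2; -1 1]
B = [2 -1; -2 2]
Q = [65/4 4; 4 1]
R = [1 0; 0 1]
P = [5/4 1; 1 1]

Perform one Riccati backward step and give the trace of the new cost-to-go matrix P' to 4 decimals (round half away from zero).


18.6029

BᵀP = [0.5000 0.0000; 0.7500 1.0000]
S = R + BᵀPB = [1 0; 0 1] + [1.0000 -0.5000; -0.5000 1.2500] = [2.0000 -0.5000; -0.5000 2.2500]
BᵀPA = [0.5000 -1.0000; -0.2500 -0.5000]
K = S⁻¹·BᵀPA = [0.2353 -0.5882; -0.0588 -0.3529]
A−BK = [0.4706 -1.1765; -0.4118 0.5294]
AᵀP(A−BK) = [0.1176 -0.2941; -0.2941 1.2353]
P' = Q + AᵀP(A−BK) = [16.3676 3.7059; 3.7059 2.2353]
tr(P') = 18.6029


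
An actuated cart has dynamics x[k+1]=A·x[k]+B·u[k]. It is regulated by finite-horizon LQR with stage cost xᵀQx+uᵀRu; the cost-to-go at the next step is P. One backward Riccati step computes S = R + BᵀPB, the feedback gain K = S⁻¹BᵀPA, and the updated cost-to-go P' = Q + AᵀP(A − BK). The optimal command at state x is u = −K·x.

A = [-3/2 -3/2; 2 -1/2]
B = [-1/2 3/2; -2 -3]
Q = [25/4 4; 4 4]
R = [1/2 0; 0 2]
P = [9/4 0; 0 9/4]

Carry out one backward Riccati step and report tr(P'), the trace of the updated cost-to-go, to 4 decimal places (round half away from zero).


BᵀP = [-1.1250 -4.5000; 3.3750 -6.7500]
S = R + BᵀPB = [1/2 0; 0 2] + [9.5625 11.8125; 11.8125 25.3125] = [10.0625 11.8125; 11.8125 27.3125]
BᵀPA = [-7.3125 3.9375; -18.5625 -1.6875]
K = S⁻¹·BᵀPA = [0.1445 0.9422; -0.7421 -0.4693]
A−BK = [-0.3146 -0.3250; 0.0626 -0.0234]
AᵀP(A−BK) = [1.3434 0.9913; 0.9913 1.1232]
P' = Q + AᵀP(A−BK) = [7.5934 4.9913; 4.9913 5.1232]
tr(P') = 12.7166

12.7166


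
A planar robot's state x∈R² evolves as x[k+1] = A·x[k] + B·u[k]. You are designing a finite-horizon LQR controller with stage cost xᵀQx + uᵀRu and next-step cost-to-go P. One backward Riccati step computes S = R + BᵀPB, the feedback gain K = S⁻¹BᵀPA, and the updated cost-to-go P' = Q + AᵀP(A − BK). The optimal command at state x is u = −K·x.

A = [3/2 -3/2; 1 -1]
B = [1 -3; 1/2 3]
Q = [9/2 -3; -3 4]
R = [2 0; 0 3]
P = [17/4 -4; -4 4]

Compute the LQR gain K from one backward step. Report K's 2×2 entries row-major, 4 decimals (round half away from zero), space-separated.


0.1174 -0.1174 -0.0779 0.0779

BᵀP = [2.2500 -2.0000; -24.7500 24.0000]
S = R + BᵀPB = [2 0; 0 3] + [1.2500 -12.7500; -12.7500 146.2500] = [3.2500 -12.7500; -12.7500 149.2500]
BᵀPA = [1.3750 -1.3750; -13.1250 13.1250]
K = S⁻¹·BᵀPA = [0.1174 -0.1174; -0.0779 0.0779]
A−BK = [1.1488 -1.1488; 1.1750 -1.1750]
AᵀP(A−BK) = [0.3785 -0.3785; -0.3785 0.3785]
P' = Q + AᵀP(A−BK) = [4.8785 -3.3785; -3.3785 4.3785]
tr(P') = 9.2570


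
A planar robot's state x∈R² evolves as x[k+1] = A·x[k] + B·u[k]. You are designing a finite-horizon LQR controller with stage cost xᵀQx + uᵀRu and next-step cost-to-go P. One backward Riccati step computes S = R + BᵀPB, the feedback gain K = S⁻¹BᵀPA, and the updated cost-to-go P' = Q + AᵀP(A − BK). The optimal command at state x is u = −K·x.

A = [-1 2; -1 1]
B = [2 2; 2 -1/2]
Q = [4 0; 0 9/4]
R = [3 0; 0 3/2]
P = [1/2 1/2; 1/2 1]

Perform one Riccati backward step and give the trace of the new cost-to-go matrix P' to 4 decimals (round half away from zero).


7.8326

BᵀP = [2.0000 3.0000; 0.7500 0.5000]
S = R + BᵀPB = [3 0; 0 3/2] + [10.0000 2.5000; 2.5000 1.2500] = [13.0000 2.5000; 2.5000 2.7500]
BᵀPA = [-5.0000 7.0000; -1.2500 2.0000]
K = S⁻¹·BᵀPA = [-0.3602 0.4831; -0.1271 0.2881]
A−BK = [-0.0254 0.4576; -0.3432 0.1780]
AᵀP(A−BK) = [0.5403 -0.7246; -0.7246 1.0424]
P' = Q + AᵀP(A−BK) = [4.5403 -0.7246; -0.7246 3.2924]
tr(P') = 7.8326


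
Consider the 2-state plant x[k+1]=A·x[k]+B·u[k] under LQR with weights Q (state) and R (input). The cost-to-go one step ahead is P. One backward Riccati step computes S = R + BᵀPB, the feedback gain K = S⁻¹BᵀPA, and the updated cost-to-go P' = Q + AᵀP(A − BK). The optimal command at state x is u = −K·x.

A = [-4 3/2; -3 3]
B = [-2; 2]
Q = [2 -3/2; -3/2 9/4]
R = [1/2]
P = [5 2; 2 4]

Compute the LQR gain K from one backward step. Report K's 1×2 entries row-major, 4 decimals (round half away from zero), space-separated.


0.5854 0.1463

BᵀP = [-6.0000 4.0000]
S = R + BᵀPB = [1/2] + [20.0000] = [20.5000]
BᵀPA = [12.0000 3.0000]
K = S⁻¹·BᵀPA = [0.5854 0.1463]
A−BK = [-2.8293 1.7927; -4.1707 2.7073]
AᵀP(A−BK) = [156.9756 -100.7561; -100.7561 64.8110]
P' = Q + AᵀP(A−BK) = [158.9756 -102.2561; -102.2561 67.0610]
tr(P') = 226.0366


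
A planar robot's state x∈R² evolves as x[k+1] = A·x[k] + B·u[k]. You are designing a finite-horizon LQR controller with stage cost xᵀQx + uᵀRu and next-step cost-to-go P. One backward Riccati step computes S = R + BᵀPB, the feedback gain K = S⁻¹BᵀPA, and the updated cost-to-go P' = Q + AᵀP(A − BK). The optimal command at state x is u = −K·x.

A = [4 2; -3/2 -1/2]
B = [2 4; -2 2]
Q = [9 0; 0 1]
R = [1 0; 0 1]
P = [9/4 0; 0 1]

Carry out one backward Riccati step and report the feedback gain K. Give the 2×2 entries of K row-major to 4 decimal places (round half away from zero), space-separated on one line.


BᵀP = [4.5000 -2.0000; 9.0000 2.0000]
S = R + BᵀPB = [1 0; 0 1] + [13.0000 14.0000; 14.0000 40.0000] = [14.0000 14.0000; 14.0000 41.0000]
BᵀPA = [21.0000 10.0000; 33.0000 17.0000]
K = S⁻¹·BᵀPA = [1.0556 0.4550; 0.4444 0.2593]
A−BK = [0.1111 0.0529; -0.2778 -0.1085]
AᵀP(A−BK) = [1.4167 0.6389; 0.6389 0.2923]
P' = Q + AᵀP(A−BK) = [10.4167 0.6389; 0.6389 1.2923]
tr(P') = 11.7090

1.0556 0.4550 0.4444 0.2593


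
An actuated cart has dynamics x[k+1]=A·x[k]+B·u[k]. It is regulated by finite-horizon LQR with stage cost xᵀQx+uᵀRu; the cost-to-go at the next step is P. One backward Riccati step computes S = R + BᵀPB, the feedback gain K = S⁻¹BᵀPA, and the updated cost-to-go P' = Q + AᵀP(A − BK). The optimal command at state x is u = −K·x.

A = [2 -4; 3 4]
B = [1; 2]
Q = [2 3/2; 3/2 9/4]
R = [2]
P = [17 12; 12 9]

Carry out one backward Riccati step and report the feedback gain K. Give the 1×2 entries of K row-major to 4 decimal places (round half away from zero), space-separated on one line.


1.6699 -0.4272

BᵀP = [41.0000 30.0000]
S = R + BᵀPB = [2] + [101.0000] = [103.0000]
BᵀPA = [172.0000 -44.0000]
K = S⁻¹·BᵀPA = [1.6699 -0.4272]
A−BK = [0.3301 -3.5728; -0.3398 4.8544]
AᵀP(A−BK) = [5.7767 -2.5243; -2.5243 13.2039]
P' = Q + AᵀP(A−BK) = [7.7767 -1.0243; -1.0243 15.4539]
tr(P') = 23.2306


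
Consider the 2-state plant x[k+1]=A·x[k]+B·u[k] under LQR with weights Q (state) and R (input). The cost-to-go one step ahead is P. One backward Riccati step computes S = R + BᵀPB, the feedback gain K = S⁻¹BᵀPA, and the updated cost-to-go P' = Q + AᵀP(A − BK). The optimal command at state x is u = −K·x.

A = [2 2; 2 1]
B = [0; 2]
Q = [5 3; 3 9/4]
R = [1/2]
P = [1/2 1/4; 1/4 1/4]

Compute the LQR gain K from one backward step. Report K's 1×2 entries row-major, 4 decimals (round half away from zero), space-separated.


1.3333 1.0000

BᵀP = [0.5000 0.5000]
S = R + BᵀPB = [1/2] + [1.0000] = [1.5000]
BᵀPA = [2.0000 1.5000]
K = S⁻¹·BᵀPA = [1.3333 1.0000]
A−BK = [2.0000 2.0000; -0.6667 -1.0000]
AᵀP(A−BK) = [2.3333 2.0000; 2.0000 1.7500]
P' = Q + AᵀP(A−BK) = [7.3333 5.0000; 5.0000 4.0000]
tr(P') = 11.3333


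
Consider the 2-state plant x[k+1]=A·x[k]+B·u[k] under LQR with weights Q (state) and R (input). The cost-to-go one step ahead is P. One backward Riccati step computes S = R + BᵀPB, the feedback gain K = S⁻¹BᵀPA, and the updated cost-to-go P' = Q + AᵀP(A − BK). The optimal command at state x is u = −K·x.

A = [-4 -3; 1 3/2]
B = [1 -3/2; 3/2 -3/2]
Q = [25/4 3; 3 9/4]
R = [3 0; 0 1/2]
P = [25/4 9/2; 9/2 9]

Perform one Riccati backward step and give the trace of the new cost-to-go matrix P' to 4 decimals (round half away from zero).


BᵀP = [13.0000 18.0000; -16.1250 -20.2500]
S = R + BᵀPB = [3 0; 0 1/2] + [40.0000 -46.5000; -46.5000 54.5625] = [43.0000 -46.5000; -46.5000 55.0625]
BᵀPA = [-34.0000 -12.0000; 44.2500 18.0000]
K = S⁻¹·BᵀPA = [0.9030 0.8579; 1.5662 1.0514]
A−BK = [-2.5537 -2.2808; 1.9948 1.7902]
AᵀP(A−BK) = [34.3973 30.6444; 30.6444 27.3696]
P' = Q + AᵀP(A−BK) = [40.6473 33.6444; 33.6444 29.6196]
tr(P') = 70.2670

70.2670


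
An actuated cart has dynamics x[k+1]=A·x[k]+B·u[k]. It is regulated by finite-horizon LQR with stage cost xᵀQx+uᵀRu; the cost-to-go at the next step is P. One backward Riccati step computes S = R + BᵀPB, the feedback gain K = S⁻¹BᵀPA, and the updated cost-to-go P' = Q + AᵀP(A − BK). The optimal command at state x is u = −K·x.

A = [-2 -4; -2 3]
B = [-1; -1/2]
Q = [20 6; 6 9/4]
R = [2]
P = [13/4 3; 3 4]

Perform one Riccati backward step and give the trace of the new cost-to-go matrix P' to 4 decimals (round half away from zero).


48.4122

BᵀP = [-4.7500 -5.0000]
S = R + BᵀPB = [2] + [7.2500] = [9.2500]
BᵀPA = [19.5000 4.0000]
K = S⁻¹·BᵀPA = [2.1081 0.4324]
A−BK = [0.1081 -3.5676; -0.9459 3.2162]
AᵀP(A−BK) = [11.8919 -0.4324; -0.4324 14.2703]
P' = Q + AᵀP(A−BK) = [31.8919 5.5676; 5.5676 16.5203]
tr(P') = 48.4122


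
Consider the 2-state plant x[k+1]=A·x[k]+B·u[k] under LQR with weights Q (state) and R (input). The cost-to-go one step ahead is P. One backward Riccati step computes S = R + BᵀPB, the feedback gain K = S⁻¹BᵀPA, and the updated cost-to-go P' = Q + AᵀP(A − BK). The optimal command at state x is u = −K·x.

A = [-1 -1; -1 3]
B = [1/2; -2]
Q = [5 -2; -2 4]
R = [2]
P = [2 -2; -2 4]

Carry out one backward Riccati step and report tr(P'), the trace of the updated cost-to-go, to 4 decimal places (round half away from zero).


14.7778

BᵀP = [5.0000 -9.0000]
S = R + BᵀPB = [2] + [20.5000] = [22.5000]
BᵀPA = [4.0000 -32.0000]
K = S⁻¹·BᵀPA = [0.1778 -1.4222]
A−BK = [-1.0889 -0.2889; -0.6444 0.1556]
AᵀP(A−BK) = [1.2889 -0.3111; -0.3111 4.4889]
P' = Q + AᵀP(A−BK) = [6.2889 -2.3111; -2.3111 8.4889]
tr(P') = 14.7778


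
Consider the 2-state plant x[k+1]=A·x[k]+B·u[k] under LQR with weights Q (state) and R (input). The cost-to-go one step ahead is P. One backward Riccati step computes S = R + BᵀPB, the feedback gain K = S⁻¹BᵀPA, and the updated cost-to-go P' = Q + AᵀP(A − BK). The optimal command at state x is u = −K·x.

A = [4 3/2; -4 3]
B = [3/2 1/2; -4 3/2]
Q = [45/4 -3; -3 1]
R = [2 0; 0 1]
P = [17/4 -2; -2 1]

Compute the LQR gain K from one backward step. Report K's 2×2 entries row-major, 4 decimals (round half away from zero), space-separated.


BᵀP = [14.3750 -7.0000; -0.8750 0.5000]
S = R + BᵀPB = [2 0; 0 1] + [49.5625 -3.3125; -3.3125 0.3125] = [51.5625 -3.3125; -3.3125 1.3125]
BᵀPA = [85.5000 0.5625; -5.5000 0.1875]
K = S⁻¹·BᵀPA = [1.6578 0.0240; -0.0066 0.2034]
A−BK = [1.5167 1.3624; 2.6409 2.7909]
AᵀP(A−BK) = [6.2254 0.5688; 0.5688 0.5109]
P' = Q + AᵀP(A−BK) = [17.4754 -2.4312; -2.4312 1.5109]
tr(P') = 18.9863

1.6578 0.0240 -0.0066 0.2034


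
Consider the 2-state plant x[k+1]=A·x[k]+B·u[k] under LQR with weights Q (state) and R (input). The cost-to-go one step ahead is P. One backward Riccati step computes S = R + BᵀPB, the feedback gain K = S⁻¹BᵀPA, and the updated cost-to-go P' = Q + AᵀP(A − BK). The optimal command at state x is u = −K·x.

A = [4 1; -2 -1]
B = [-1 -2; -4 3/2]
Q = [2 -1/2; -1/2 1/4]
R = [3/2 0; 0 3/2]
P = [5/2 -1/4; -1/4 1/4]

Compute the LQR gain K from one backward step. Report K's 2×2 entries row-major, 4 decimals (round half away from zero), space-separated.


-0.2240 0.0199 -1.6833 -0.4636

BᵀP = [-1.5000 -0.7500; -5.3750 0.8750]
S = R + BᵀPB = [3/2 0; 0 3/2] + [4.5000 1.8750; 1.8750 12.0625] = [6.0000 1.8750; 1.8750 13.5625]
BᵀPA = [-4.5000 -0.7500; -23.2500 -6.2500]
K = S⁻¹·BᵀPA = [-0.2240 0.0199; -1.6833 -0.4636]
A−BK = [0.4094 0.0927; -0.3709 -0.2252]
AᵀP(A−BK) = [4.8549 1.3113; 1.3113 0.3675]
P' = Q + AᵀP(A−BK) = [6.8549 0.8113; 0.8113 0.6175]
tr(P') = 7.4725


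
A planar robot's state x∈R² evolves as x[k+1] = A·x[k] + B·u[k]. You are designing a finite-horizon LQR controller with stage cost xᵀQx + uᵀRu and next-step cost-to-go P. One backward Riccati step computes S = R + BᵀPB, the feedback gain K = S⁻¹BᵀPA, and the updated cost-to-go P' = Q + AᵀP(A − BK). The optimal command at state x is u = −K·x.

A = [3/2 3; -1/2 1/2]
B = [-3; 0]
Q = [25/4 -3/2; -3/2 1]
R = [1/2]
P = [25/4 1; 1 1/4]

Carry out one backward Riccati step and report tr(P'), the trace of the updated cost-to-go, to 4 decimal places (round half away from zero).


7.9284

BᵀP = [-18.7500 -3.0000]
S = R + BᵀPB = [1/2] + [56.2500] = [56.7500]
BᵀPA = [-26.6250 -57.7500]
K = S⁻¹·BᵀPA = [-0.4692 -1.0176]
A−BK = [0.0925 -0.0529; -0.5000 0.5000]
AᵀP(A−BK) = [0.1335 0.2183; 0.2183 0.5449]
P' = Q + AᵀP(A−BK) = [6.3835 -1.2817; -1.2817 1.5449]
tr(P') = 7.9284


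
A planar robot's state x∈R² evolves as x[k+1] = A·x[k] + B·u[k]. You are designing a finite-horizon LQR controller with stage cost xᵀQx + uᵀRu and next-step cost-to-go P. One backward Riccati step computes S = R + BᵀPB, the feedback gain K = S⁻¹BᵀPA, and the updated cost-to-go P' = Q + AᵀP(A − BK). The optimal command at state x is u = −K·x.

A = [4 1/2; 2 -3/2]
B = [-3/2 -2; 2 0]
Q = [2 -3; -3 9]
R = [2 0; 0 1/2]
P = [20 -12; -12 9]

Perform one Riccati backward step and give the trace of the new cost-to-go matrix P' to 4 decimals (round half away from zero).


16.1793

BᵀP = [-54.0000 36.0000; -40.0000 24.0000]
S = R + BᵀPB = [2 0; 0 1/2] + [153.0000 108.0000; 108.0000 80.0000] = [155.0000 108.0000; 108.0000 80.5000]
BᵀPA = [-144.0000 -81.0000; -112.0000 -56.0000]
K = S⁻¹·BᵀPA = [0.6195 -0.5808; -2.2225 0.0836]
A−BK = [0.4843 -0.2041; 0.7609 -0.3384]
AᵀP(A−BK) = [4.2950 -1.2766; -1.2766 0.8843]
P' = Q + AᵀP(A−BK) = [6.2950 -4.2766; -4.2766 9.8843]
tr(P') = 16.1793


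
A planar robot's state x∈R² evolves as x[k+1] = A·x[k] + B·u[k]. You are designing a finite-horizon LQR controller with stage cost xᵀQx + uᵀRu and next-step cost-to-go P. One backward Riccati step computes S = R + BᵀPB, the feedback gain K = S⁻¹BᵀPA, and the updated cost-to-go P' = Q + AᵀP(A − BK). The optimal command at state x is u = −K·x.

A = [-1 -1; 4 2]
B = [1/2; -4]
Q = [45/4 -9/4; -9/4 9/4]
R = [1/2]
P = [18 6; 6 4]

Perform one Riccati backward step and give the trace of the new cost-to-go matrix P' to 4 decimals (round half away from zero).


24.3889

BᵀP = [-15.0000 -13.0000]
S = R + BᵀPB = [1/2] + [44.5000] = [45.0000]
BᵀPA = [-37.0000 -11.0000]
K = S⁻¹·BᵀPA = [-0.8222 -0.2444]
A−BK = [-0.5889 -0.8778; 0.7111 1.0222]
AᵀP(A−BK) = [3.5778 4.9556; 4.9556 7.3111]
P' = Q + AᵀP(A−BK) = [14.8278 2.7056; 2.7056 9.5611]
tr(P') = 24.3889


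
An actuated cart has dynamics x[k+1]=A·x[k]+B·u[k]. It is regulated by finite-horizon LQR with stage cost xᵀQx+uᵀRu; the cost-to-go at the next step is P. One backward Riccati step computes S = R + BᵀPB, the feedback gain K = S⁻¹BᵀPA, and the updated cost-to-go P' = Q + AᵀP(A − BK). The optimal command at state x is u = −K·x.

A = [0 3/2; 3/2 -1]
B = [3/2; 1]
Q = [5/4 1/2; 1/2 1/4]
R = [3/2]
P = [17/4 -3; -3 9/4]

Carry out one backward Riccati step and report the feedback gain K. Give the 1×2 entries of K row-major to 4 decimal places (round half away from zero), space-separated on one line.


-0.7826 1.6957

BᵀP = [3.3750 -2.2500]
S = R + BᵀPB = [3/2] + [2.8125] = [4.3125]
BᵀPA = [-3.3750 7.3125]
K = S⁻¹·BᵀPA = [-0.7826 1.6957]
A−BK = [1.1739 -1.0435; 2.2826 -2.6957]
AᵀP(A−BK) = [2.4212 -4.4022; -4.4022 8.4130]
P' = Q + AᵀP(A−BK) = [3.6712 -3.9022; -3.9022 8.6630]
tr(P') = 12.3342


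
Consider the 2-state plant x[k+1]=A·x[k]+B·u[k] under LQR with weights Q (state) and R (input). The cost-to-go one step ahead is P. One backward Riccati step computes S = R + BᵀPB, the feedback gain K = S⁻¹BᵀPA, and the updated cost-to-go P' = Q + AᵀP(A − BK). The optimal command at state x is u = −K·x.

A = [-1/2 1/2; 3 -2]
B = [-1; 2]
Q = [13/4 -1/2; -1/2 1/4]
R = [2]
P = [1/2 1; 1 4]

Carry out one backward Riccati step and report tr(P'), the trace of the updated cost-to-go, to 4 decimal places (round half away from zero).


10.3621

BᵀP = [1.5000 7.0000]
S = R + BᵀPB = [2] + [12.5000] = [14.5000]
BᵀPA = [20.2500 -13.2500]
K = S⁻¹·BᵀPA = [1.3966 -0.9138]
A−BK = [0.8966 -0.4138; 0.2069 -0.1724]
AᵀP(A−BK) = [4.8448 -3.1207; -3.1207 2.0172]
P' = Q + AᵀP(A−BK) = [8.0948 -3.6207; -3.6207 2.2672]
tr(P') = 10.3621


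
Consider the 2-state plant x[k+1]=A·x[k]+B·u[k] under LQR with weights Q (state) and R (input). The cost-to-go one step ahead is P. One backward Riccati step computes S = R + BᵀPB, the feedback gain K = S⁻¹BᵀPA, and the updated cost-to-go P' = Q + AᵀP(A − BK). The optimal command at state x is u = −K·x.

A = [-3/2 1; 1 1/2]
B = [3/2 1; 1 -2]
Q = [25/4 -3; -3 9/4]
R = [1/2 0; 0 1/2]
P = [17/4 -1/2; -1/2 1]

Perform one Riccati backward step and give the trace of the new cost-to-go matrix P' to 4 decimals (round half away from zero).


9.0770

BᵀP = [5.8750 0.2500; 5.2500 -2.5000]
S = R + BᵀPB = [1/2 0; 0 1/2] + [9.0625 5.3750; 5.3750 10.2500] = [9.5625 5.3750; 5.3750 10.7500]
BᵀPA = [-8.5625 6.0000; -10.3750 4.0000]
K = S⁻¹·BᵀPA = [-0.4909 0.5818; -0.7197 0.0812]
A−BK = [-0.0440 0.0461; 0.0516 0.0805]
AᵀP(A−BK) = [0.3926 -0.1759; -0.1759 0.1844]
P' = Q + AᵀP(A−BK) = [6.6426 -3.1759; -3.1759 2.4344]
tr(P') = 9.0770


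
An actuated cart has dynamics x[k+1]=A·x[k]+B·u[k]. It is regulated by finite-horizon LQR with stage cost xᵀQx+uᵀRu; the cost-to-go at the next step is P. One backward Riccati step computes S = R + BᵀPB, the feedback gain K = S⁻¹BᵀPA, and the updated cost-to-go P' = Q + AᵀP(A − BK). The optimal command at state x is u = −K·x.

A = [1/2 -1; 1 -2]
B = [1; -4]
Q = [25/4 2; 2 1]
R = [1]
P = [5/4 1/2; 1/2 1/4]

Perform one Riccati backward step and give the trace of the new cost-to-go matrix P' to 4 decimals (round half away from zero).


BᵀP = [-0.7500 -0.5000]
S = R + BᵀPB = [1] + [1.2500] = [2.2500]
BᵀPA = [-0.8750 1.7500]
K = S⁻¹·BᵀPA = [-0.3889 0.7778]
A−BK = [0.8889 -1.7778; -0.5556 1.1111]
AᵀP(A−BK) = [0.7222 -1.4444; -1.4444 2.8889]
P' = Q + AᵀP(A−BK) = [6.9722 0.5556; 0.5556 3.8889]
tr(P') = 10.8611

10.8611


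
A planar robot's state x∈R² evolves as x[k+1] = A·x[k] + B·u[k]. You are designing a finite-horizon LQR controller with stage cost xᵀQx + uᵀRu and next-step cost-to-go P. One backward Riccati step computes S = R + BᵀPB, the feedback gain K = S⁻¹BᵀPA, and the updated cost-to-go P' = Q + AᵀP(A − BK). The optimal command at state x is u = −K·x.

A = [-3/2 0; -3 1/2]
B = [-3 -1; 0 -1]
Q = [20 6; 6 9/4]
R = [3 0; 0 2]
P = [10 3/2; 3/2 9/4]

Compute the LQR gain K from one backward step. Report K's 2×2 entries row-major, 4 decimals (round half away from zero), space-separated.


BᵀP = [-30.0000 -4.5000; -11.5000 -3.7500]
S = R + BᵀPB = [3 0; 0 2] + [90.0000 34.5000; 34.5000 15.2500] = [93.0000 34.5000; 34.5000 17.2500]
BᵀPA = [58.5000 -2.2500; 28.5000 -1.8750]
K = S⁻¹·BᵀPA = [0.0625 0.0625; 1.5272 -0.2337]
A−BK = [0.2147 -0.0462; -1.4728 0.2663]
AᵀP(A−BK) = [9.0693 -1.4959; -1.4959 0.2649]
P' = Q + AᵀP(A−BK) = [29.0693 4.5041; 4.5041 2.5149]
tr(P') = 31.5842

0.0625 0.0625 1.5272 -0.2337
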